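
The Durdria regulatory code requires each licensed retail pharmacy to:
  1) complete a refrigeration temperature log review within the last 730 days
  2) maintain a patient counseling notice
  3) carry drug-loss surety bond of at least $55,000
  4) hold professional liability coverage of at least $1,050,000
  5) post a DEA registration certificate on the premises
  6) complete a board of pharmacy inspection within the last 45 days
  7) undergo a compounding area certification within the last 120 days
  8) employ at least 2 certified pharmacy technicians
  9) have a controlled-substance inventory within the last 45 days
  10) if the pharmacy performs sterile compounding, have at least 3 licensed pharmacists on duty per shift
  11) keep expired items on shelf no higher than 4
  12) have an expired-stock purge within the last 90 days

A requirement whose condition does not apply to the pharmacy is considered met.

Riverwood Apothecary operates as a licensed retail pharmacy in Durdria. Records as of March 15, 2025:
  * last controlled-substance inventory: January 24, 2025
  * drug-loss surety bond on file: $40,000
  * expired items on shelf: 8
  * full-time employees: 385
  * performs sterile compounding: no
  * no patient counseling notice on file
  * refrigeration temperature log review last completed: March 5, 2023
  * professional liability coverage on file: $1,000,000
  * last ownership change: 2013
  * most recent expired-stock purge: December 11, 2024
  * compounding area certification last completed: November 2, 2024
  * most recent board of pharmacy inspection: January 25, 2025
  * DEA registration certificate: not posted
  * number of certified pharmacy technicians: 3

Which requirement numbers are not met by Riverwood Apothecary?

1. refrigeration temperature log review 741 days ago vs limit 730 → not met
2. patient counseling notice absent → not met
3. drug-loss surety bond $40,000 < $55,000 → not met
4. professional liability coverage $1,000,000 < $1,050,000 → not met
5. DEA registration certificate absent → not met
6. board of pharmacy inspection 49 days ago vs limit 45 → not met
7. compounding area certification 133 days ago vs limit 120 → not met
8. certified pharmacy technicians 3 ≥ 2 → met
9. controlled-substance inventory 50 days ago vs limit 45 → not met
10. condition 'performs sterile compounding' does not hold → requirement n/a → met
11. expired items on shelf 8 > 4 → not met
12. expired-stock purge 94 days ago vs limit 90 → not met
Not met: 1, 2, 3, 4, 5, 6, 7, 9, 11, 12

1, 2, 3, 4, 5, 6, 7, 9, 11, 12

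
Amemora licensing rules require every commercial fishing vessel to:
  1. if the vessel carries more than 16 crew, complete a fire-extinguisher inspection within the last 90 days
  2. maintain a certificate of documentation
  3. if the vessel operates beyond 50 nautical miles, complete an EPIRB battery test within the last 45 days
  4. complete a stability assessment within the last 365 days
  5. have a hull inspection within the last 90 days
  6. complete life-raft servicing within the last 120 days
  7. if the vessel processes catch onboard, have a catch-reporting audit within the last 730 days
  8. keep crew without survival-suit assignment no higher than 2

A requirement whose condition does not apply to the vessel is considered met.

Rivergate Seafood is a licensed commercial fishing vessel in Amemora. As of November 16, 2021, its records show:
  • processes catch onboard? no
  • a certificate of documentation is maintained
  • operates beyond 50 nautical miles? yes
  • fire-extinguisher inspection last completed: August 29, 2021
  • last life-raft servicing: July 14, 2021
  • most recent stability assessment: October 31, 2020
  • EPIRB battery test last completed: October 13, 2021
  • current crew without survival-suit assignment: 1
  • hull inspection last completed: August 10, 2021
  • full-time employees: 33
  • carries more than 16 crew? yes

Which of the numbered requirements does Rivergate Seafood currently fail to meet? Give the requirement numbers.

4, 5, 6

1. condition 'carries more than 16 crew' holds; fire-extinguisher inspection 79 days ago vs limit 90 → met
2. certificate of documentation present → met
3. condition 'operates beyond 50 nautical miles' holds; EPIRB battery test 34 days ago vs limit 45 → met
4. stability assessment 381 days ago vs limit 365 → not met
5. hull inspection 98 days ago vs limit 90 → not met
6. life-raft servicing 125 days ago vs limit 120 → not met
7. condition 'processes catch onboard' does not hold → requirement n/a → met
8. crew without survival-suit assignment 1 ≤ 2 → met
Not met: 4, 5, 6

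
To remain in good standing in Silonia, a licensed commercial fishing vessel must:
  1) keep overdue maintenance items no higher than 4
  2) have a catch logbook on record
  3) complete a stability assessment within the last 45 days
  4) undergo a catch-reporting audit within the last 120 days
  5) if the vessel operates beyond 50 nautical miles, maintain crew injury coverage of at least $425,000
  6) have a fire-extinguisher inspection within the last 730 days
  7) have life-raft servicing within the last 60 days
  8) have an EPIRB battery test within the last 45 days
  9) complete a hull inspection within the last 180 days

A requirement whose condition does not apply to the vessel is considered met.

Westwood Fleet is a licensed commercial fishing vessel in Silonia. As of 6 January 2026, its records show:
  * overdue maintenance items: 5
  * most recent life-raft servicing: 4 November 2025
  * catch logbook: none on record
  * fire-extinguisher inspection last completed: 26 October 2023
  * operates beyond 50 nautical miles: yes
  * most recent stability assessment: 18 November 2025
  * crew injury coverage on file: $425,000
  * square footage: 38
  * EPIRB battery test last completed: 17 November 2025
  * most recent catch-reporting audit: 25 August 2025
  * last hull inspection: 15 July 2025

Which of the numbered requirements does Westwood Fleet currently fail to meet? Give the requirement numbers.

1, 2, 3, 4, 6, 7, 8

1. overdue maintenance items 5 > 4 → not met
2. catch logbook absent → not met
3. stability assessment 49 days ago vs limit 45 → not met
4. catch-reporting audit 134 days ago vs limit 120 → not met
5. condition 'operates beyond 50 nautical miles' holds; crew injury coverage $425,000 ≥ $425,000 → met
6. fire-extinguisher inspection 803 days ago vs limit 730 → not met
7. life-raft servicing 63 days ago vs limit 60 → not met
8. EPIRB battery test 50 days ago vs limit 45 → not met
9. hull inspection 175 days ago vs limit 180 → met
Not met: 1, 2, 3, 4, 6, 7, 8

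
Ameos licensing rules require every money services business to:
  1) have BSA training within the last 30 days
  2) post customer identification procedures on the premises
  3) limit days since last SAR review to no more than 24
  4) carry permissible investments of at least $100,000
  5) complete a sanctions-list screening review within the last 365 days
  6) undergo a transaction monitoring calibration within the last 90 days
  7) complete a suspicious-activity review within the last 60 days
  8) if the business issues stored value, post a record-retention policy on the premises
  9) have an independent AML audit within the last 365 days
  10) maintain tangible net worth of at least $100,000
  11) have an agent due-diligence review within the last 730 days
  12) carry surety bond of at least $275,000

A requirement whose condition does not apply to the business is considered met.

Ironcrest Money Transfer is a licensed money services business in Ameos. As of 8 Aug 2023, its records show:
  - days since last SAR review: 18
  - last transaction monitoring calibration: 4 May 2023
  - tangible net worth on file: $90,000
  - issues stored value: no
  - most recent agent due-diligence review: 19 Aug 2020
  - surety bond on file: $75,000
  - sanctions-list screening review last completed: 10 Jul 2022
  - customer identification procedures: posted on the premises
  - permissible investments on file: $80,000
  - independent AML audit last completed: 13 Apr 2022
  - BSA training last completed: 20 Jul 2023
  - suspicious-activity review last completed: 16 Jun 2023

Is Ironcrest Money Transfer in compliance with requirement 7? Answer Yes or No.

7. suspicious-activity review 53 days ago vs limit 60 → met

Yes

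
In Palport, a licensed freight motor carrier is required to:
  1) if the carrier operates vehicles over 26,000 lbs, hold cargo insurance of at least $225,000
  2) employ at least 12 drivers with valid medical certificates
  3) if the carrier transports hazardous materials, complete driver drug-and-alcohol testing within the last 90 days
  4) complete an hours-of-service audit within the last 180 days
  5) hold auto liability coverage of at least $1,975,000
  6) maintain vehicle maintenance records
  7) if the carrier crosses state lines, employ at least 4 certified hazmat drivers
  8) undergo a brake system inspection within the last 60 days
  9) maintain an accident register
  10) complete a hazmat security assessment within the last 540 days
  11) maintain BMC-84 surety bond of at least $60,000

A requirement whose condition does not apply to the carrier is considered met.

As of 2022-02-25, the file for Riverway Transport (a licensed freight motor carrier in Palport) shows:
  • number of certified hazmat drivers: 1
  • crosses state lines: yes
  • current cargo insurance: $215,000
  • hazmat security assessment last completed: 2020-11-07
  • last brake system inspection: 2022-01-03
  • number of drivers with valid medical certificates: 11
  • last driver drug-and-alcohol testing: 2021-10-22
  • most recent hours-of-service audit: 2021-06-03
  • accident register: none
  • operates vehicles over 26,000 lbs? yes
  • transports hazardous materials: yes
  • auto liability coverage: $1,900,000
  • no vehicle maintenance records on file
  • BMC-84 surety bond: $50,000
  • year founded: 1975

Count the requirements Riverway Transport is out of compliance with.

9

1. condition 'operates vehicles over 26,000 lbs' holds; cargo insurance $215,000 < $225,000 → not met
2. drivers with valid medical certificates 11 < 12 → not met
3. condition 'transports hazardous materials' holds; driver drug-and-alcohol testing 126 days ago vs limit 90 → not met
4. hours-of-service audit 267 days ago vs limit 180 → not met
5. auto liability coverage $1,900,000 < $1,975,000 → not met
6. vehicle maintenance records absent → not met
7. condition 'crosses state lines' holds; certified hazmat drivers 1 < 4 → not met
8. brake system inspection 53 days ago vs limit 60 → met
9. accident register absent → not met
10. hazmat security assessment 475 days ago vs limit 540 → met
11. BMC-84 surety bond $50,000 < $60,000 → not met
Not met: 9 of 11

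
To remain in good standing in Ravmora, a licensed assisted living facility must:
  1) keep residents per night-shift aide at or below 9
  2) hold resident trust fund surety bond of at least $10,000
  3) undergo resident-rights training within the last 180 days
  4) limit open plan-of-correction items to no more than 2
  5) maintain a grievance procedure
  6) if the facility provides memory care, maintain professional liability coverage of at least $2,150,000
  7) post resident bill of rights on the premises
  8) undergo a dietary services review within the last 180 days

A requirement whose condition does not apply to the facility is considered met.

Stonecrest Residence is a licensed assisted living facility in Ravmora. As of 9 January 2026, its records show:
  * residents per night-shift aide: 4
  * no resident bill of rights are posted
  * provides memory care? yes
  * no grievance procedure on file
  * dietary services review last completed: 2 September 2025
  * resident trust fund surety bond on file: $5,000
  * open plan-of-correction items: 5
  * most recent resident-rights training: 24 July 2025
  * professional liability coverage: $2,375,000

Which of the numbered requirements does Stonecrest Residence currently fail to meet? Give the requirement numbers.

2, 4, 5, 7

1. residents per night-shift aide 4 ≤ 9 → met
2. resident trust fund surety bond $5,000 < $10,000 → not met
3. resident-rights training 169 days ago vs limit 180 → met
4. open plan-of-correction items 5 > 2 → not met
5. grievance procedure absent → not met
6. condition 'provides memory care' holds; professional liability coverage $2,375,000 ≥ $2,150,000 → met
7. resident bill of rights absent → not met
8. dietary services review 129 days ago vs limit 180 → met
Not met: 2, 4, 5, 7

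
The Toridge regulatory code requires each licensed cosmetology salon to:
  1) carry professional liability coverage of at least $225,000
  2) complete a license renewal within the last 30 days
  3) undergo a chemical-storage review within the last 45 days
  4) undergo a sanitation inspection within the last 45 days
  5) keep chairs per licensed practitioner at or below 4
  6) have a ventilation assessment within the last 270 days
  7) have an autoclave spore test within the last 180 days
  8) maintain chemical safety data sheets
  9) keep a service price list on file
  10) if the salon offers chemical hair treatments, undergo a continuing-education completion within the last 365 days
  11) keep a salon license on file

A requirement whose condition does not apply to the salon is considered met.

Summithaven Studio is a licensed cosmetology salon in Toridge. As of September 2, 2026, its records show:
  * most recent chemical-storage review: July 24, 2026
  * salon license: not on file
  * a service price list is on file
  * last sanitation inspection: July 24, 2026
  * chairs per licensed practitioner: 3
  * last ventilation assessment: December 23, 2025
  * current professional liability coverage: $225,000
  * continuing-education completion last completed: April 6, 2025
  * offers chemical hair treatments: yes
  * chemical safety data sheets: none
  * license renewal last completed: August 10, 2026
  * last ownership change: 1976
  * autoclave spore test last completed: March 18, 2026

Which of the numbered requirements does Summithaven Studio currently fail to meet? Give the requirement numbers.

1. professional liability coverage $225,000 ≥ $225,000 → met
2. license renewal 23 days ago vs limit 30 → met
3. chemical-storage review 40 days ago vs limit 45 → met
4. sanitation inspection 40 days ago vs limit 45 → met
5. chairs per licensed practitioner 3 ≤ 4 → met
6. ventilation assessment 253 days ago vs limit 270 → met
7. autoclave spore test 168 days ago vs limit 180 → met
8. chemical safety data sheets absent → not met
9. service price list present → met
10. condition 'offers chemical hair treatments' holds; continuing-education completion 514 days ago vs limit 365 → not met
11. salon license absent → not met
Not met: 8, 10, 11

8, 10, 11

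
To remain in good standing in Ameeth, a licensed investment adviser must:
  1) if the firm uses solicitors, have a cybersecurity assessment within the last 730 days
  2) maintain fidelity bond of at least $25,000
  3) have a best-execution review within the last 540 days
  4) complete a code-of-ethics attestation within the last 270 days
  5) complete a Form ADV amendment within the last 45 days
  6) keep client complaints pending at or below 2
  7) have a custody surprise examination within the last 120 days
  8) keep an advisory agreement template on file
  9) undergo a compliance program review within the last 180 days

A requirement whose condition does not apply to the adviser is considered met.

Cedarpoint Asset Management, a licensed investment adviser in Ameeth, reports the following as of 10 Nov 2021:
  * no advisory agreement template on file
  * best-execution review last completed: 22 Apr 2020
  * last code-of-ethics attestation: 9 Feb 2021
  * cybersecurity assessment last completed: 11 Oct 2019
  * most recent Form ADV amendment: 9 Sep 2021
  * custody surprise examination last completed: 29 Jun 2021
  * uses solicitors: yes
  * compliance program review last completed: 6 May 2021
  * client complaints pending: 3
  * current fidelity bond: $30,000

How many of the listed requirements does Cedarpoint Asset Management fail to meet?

8

1. condition 'uses solicitors' holds; cybersecurity assessment 761 days ago vs limit 730 → not met
2. fidelity bond $30,000 ≥ $25,000 → met
3. best-execution review 567 days ago vs limit 540 → not met
4. code-of-ethics attestation 274 days ago vs limit 270 → not met
5. Form ADV amendment 62 days ago vs limit 45 → not met
6. client complaints pending 3 > 2 → not met
7. custody surprise examination 134 days ago vs limit 120 → not met
8. advisory agreement template absent → not met
9. compliance program review 188 days ago vs limit 180 → not met
Not met: 8 of 9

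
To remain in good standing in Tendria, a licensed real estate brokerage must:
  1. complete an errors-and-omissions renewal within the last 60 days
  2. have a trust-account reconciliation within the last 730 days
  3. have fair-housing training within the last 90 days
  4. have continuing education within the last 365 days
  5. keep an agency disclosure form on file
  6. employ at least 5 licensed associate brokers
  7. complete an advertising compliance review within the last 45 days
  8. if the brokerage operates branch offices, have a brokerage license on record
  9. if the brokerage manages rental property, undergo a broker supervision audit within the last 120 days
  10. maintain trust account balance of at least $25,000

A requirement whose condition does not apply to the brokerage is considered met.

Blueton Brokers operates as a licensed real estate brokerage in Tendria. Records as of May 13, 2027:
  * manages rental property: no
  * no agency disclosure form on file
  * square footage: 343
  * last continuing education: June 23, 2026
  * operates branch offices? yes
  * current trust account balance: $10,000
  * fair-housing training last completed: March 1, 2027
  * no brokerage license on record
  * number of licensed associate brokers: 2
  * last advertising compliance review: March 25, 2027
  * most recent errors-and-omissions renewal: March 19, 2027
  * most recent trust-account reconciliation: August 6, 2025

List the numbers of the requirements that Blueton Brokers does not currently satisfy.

1. errors-and-omissions renewal 55 days ago vs limit 60 → met
2. trust-account reconciliation 645 days ago vs limit 730 → met
3. fair-housing training 73 days ago vs limit 90 → met
4. continuing education 324 days ago vs limit 365 → met
5. agency disclosure form absent → not met
6. licensed associate brokers 2 < 5 → not met
7. advertising compliance review 49 days ago vs limit 45 → not met
8. condition 'operates branch offices' holds; brokerage license absent → not met
9. condition 'manages rental property' does not hold → requirement n/a → met
10. trust account balance $10,000 < $25,000 → not met
Not met: 5, 6, 7, 8, 10

5, 6, 7, 8, 10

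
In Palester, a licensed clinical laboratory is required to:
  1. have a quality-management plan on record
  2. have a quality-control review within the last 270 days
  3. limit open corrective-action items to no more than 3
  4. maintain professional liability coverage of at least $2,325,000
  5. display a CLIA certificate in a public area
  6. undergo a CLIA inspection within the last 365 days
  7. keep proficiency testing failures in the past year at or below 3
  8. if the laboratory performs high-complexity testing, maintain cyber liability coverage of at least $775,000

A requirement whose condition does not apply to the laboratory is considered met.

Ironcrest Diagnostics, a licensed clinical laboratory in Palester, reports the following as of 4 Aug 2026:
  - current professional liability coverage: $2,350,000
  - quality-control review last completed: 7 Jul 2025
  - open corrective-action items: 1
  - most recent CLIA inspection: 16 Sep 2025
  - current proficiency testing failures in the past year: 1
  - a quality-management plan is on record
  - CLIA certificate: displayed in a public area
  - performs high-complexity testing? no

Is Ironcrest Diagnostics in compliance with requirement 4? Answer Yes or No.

Yes

4. professional liability coverage $2,350,000 ≥ $2,325,000 → met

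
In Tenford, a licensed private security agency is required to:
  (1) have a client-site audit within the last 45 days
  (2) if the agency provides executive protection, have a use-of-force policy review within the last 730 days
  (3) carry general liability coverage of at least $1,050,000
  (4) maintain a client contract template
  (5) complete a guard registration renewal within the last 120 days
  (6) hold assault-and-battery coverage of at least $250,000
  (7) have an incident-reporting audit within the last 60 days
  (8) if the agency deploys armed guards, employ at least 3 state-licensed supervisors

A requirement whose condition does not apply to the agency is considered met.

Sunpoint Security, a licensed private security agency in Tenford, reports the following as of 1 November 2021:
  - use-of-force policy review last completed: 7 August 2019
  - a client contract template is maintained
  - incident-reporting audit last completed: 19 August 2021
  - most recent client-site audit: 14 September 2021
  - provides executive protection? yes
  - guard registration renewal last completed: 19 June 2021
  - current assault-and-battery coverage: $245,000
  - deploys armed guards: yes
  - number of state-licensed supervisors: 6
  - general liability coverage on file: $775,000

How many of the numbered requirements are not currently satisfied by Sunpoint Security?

1. client-site audit 48 days ago vs limit 45 → not met
2. condition 'provides executive protection' holds; use-of-force policy review 817 days ago vs limit 730 → not met
3. general liability coverage $775,000 < $1,050,000 → not met
4. client contract template present → met
5. guard registration renewal 135 days ago vs limit 120 → not met
6. assault-and-battery coverage $245,000 < $250,000 → not met
7. incident-reporting audit 74 days ago vs limit 60 → not met
8. condition 'deploys armed guards' holds; state-licensed supervisors 6 ≥ 3 → met
Not met: 6 of 8

6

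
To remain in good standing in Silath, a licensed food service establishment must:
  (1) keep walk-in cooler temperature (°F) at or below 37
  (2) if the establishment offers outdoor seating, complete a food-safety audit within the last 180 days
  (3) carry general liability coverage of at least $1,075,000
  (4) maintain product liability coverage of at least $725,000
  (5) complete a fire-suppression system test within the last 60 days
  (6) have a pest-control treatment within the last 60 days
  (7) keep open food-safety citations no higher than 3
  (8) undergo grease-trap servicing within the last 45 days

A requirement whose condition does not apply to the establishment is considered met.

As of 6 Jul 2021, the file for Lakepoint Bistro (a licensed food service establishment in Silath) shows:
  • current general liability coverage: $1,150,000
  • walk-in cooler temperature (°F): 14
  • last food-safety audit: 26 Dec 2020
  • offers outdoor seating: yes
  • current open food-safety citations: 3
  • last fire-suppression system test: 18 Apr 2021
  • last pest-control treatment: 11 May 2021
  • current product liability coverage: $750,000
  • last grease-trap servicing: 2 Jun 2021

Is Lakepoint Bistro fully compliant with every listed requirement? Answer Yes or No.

1. walk-in cooler temperature (°F) 14 ≤ 37 → met
2. condition 'offers outdoor seating' holds; food-safety audit 192 days ago vs limit 180 → not met
3. general liability coverage $1,150,000 ≥ $1,075,000 → met
4. product liability coverage $750,000 ≥ $725,000 → met
5. fire-suppression system test 79 days ago vs limit 60 → not met
6. pest-control treatment 56 days ago vs limit 60 → met
7. open food-safety citations 3 ≤ 3 → met
8. grease-trap servicing 34 days ago vs limit 45 → met
Not met: 2, 5

No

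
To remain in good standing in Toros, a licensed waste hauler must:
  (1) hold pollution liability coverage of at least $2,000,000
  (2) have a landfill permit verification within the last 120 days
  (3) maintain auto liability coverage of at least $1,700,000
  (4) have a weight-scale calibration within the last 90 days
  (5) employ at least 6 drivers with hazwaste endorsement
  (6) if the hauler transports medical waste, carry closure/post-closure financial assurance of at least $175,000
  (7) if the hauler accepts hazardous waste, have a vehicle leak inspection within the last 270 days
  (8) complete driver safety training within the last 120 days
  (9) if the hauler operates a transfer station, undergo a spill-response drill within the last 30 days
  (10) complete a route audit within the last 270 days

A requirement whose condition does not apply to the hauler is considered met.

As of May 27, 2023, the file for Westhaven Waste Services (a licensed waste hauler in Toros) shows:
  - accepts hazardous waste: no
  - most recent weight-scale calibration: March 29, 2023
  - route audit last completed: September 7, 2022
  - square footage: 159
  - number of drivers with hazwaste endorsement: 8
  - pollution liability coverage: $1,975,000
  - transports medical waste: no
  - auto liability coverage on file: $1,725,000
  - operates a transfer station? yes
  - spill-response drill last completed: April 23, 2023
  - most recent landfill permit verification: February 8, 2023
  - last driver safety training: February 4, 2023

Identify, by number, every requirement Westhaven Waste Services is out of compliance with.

1, 9

1. pollution liability coverage $1,975,000 < $2,000,000 → not met
2. landfill permit verification 108 days ago vs limit 120 → met
3. auto liability coverage $1,725,000 ≥ $1,700,000 → met
4. weight-scale calibration 59 days ago vs limit 90 → met
5. drivers with hazwaste endorsement 8 ≥ 6 → met
6. condition 'transports medical waste' does not hold → requirement n/a → met
7. condition 'accepts hazardous waste' does not hold → requirement n/a → met
8. driver safety training 112 days ago vs limit 120 → met
9. condition 'operates a transfer station' holds; spill-response drill 34 days ago vs limit 30 → not met
10. route audit 262 days ago vs limit 270 → met
Not met: 1, 9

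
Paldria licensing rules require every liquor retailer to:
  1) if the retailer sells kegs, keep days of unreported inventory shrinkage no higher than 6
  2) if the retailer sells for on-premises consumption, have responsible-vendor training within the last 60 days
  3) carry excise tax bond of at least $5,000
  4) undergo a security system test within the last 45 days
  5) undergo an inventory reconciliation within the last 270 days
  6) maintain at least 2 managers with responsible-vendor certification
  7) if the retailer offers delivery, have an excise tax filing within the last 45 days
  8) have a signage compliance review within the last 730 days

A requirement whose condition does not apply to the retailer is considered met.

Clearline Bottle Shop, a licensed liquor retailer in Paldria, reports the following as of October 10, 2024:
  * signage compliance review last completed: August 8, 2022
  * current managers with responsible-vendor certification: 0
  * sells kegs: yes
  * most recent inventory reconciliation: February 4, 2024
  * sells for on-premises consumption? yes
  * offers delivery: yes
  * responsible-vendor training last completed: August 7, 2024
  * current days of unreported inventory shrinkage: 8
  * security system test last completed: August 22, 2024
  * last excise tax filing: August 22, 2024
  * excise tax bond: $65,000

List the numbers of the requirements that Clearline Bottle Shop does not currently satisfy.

1. condition 'sells kegs' holds; days of unreported inventory shrinkage 8 > 6 → not met
2. condition 'sells for on-premises consumption' holds; responsible-vendor training 64 days ago vs limit 60 → not met
3. excise tax bond $65,000 ≥ $5,000 → met
4. security system test 49 days ago vs limit 45 → not met
5. inventory reconciliation 249 days ago vs limit 270 → met
6. managers with responsible-vendor certification 0 < 2 → not met
7. condition 'offers delivery' holds; excise tax filing 49 days ago vs limit 45 → not met
8. signage compliance review 794 days ago vs limit 730 → not met
Not met: 1, 2, 4, 6, 7, 8

1, 2, 4, 6, 7, 8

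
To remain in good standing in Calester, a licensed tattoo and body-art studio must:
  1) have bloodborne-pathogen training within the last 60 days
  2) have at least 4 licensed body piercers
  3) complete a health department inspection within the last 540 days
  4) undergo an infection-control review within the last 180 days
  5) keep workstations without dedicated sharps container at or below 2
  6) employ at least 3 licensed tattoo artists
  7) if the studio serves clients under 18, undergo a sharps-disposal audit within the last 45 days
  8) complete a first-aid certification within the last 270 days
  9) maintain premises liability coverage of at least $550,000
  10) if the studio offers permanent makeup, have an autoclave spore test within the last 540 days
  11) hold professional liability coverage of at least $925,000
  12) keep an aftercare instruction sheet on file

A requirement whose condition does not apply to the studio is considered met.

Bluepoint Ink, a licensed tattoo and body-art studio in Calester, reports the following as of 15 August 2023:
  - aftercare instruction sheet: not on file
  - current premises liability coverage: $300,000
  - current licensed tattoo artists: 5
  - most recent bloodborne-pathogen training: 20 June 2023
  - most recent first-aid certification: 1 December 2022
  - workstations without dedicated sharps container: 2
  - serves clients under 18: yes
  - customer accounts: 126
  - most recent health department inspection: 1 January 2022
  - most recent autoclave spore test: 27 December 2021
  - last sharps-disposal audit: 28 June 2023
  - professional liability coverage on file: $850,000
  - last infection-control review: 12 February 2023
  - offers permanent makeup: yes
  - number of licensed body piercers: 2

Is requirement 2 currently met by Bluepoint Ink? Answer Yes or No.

2. licensed body piercers 2 < 4 → not met

No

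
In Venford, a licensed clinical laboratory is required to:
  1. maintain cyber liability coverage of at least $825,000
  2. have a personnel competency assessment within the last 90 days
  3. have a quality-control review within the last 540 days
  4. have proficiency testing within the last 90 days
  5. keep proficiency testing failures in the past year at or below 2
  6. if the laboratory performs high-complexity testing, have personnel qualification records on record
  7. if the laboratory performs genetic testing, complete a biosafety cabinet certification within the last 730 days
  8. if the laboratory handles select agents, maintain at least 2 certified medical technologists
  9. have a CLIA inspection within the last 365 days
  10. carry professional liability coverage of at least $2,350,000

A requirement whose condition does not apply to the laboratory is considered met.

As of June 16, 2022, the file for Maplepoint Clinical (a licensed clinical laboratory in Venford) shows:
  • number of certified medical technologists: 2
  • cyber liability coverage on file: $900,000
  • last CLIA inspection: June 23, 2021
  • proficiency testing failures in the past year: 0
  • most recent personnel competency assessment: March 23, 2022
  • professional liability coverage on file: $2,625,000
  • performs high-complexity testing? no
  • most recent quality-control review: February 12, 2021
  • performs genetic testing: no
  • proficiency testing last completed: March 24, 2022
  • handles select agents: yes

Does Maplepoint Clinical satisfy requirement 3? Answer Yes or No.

Yes

3. quality-control review 489 days ago vs limit 540 → met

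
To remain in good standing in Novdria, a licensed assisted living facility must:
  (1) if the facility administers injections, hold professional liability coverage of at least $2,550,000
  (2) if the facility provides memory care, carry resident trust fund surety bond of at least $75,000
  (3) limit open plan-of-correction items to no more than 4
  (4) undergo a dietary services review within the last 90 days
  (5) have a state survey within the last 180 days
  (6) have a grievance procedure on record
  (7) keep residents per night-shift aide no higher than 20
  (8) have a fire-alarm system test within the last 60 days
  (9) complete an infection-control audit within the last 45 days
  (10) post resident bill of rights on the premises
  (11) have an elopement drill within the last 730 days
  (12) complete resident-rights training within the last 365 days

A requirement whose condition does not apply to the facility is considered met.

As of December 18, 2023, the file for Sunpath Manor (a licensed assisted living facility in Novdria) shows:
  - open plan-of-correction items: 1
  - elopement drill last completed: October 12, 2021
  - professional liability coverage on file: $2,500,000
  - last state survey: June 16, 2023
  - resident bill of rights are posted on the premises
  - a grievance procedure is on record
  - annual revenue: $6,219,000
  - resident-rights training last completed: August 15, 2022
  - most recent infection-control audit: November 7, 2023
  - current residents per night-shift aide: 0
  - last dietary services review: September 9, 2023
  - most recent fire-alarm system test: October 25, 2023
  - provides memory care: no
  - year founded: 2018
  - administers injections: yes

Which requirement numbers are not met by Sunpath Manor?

1, 4, 5, 11, 12

1. condition 'administers injections' holds; professional liability coverage $2,500,000 < $2,550,000 → not met
2. condition 'provides memory care' does not hold → requirement n/a → met
3. open plan-of-correction items 1 ≤ 4 → met
4. dietary services review 100 days ago vs limit 90 → not met
5. state survey 185 days ago vs limit 180 → not met
6. grievance procedure present → met
7. residents per night-shift aide 0 ≤ 20 → met
8. fire-alarm system test 54 days ago vs limit 60 → met
9. infection-control audit 41 days ago vs limit 45 → met
10. resident bill of rights present → met
11. elopement drill 797 days ago vs limit 730 → not met
12. resident-rights training 490 days ago vs limit 365 → not met
Not met: 1, 4, 5, 11, 12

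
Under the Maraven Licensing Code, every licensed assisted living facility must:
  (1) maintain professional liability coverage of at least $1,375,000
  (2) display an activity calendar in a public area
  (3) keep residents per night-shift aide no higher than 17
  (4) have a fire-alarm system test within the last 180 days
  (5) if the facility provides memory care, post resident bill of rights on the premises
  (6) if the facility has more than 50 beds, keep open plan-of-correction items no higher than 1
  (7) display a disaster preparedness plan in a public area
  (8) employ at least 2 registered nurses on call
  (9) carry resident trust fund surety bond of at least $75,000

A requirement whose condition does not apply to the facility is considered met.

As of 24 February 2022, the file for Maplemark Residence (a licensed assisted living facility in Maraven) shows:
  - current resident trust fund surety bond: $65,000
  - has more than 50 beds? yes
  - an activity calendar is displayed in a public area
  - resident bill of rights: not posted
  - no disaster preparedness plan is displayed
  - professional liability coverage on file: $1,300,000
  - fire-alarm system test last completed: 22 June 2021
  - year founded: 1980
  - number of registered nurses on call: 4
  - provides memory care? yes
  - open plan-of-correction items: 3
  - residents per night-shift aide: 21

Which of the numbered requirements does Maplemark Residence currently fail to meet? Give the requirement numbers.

1, 3, 4, 5, 6, 7, 9

1. professional liability coverage $1,300,000 < $1,375,000 → not met
2. activity calendar present → met
3. residents per night-shift aide 21 > 17 → not met
4. fire-alarm system test 247 days ago vs limit 180 → not met
5. condition 'provides memory care' holds; resident bill of rights absent → not met
6. condition 'has more than 50 beds' holds; open plan-of-correction items 3 > 1 → not met
7. disaster preparedness plan absent → not met
8. registered nurses on call 4 ≥ 2 → met
9. resident trust fund surety bond $65,000 < $75,000 → not met
Not met: 1, 3, 4, 5, 6, 7, 9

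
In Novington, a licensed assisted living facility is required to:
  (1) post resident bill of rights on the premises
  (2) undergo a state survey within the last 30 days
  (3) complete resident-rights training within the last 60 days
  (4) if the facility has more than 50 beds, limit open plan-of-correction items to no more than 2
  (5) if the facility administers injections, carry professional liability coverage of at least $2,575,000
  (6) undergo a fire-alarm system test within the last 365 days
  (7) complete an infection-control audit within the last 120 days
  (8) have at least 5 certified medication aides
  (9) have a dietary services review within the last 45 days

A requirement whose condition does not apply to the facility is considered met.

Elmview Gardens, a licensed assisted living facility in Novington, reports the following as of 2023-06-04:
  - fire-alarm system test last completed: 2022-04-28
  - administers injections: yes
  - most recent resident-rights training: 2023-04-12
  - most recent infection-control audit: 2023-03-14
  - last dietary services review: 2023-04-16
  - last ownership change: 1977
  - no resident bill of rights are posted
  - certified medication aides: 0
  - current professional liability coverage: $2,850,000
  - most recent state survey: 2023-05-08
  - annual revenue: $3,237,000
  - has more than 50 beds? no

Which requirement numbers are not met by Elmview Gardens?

1. resident bill of rights absent → not met
2. state survey 27 days ago vs limit 30 → met
3. resident-rights training 53 days ago vs limit 60 → met
4. condition 'has more than 50 beds' does not hold → requirement n/a → met
5. condition 'administers injections' holds; professional liability coverage $2,850,000 ≥ $2,575,000 → met
6. fire-alarm system test 402 days ago vs limit 365 → not met
7. infection-control audit 82 days ago vs limit 120 → met
8. certified medication aides 0 < 5 → not met
9. dietary services review 49 days ago vs limit 45 → not met
Not met: 1, 6, 8, 9

1, 6, 8, 9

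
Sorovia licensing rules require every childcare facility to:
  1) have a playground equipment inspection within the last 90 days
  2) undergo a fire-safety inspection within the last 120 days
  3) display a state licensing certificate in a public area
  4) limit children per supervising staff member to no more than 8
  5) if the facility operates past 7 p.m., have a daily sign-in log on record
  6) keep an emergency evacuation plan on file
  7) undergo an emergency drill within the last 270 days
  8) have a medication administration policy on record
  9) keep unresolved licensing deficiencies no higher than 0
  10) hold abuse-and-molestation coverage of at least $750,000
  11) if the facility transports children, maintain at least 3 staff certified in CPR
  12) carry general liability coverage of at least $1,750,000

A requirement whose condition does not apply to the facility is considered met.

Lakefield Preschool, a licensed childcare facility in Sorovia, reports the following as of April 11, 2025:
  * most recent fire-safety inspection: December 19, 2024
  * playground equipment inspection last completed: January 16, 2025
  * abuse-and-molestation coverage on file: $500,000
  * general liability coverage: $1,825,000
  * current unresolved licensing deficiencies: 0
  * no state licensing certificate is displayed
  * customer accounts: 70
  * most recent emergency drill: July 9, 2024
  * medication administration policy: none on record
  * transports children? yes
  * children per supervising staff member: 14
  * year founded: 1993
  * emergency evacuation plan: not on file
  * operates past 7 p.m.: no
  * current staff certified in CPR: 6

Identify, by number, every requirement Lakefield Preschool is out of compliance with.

3, 4, 6, 7, 8, 10

1. playground equipment inspection 85 days ago vs limit 90 → met
2. fire-safety inspection 113 days ago vs limit 120 → met
3. state licensing certificate absent → not met
4. children per supervising staff member 14 > 8 → not met
5. condition 'operates past 7 p.m.' does not hold → requirement n/a → met
6. emergency evacuation plan absent → not met
7. emergency drill 276 days ago vs limit 270 → not met
8. medication administration policy absent → not met
9. unresolved licensing deficiencies 0 ≤ 0 → met
10. abuse-and-molestation coverage $500,000 < $750,000 → not met
11. condition 'transports children' holds; staff certified in CPR 6 ≥ 3 → met
12. general liability coverage $1,825,000 ≥ $1,750,000 → met
Not met: 3, 4, 6, 7, 8, 10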